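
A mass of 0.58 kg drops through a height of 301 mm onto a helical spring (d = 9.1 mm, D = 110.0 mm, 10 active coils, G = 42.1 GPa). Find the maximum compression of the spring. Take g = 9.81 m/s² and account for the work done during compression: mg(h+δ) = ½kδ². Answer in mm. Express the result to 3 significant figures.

37.7 mm

k = Gd⁴/(8D³N_a) = (42.1×10³)(9.1⁴)/(8·110.0³·10) = 2.7113 N/mm
W = mg = 0.58 × 9.81 = 5.6898 N
½kδ² − Wδ − Wh = 0 → δ = (W + √(W² + 2kWh))/k
δ = (5.6898 + √(32.374 + 9286.95))/2.7113 = (5.6898 + 96.537)/2.7113 = 37.704 mm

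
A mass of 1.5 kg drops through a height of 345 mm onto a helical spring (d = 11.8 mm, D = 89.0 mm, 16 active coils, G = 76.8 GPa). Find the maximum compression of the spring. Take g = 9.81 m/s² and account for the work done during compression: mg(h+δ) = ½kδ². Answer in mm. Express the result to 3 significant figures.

25.7 mm

k = Gd⁴/(8D³N_a) = (76.8×10³)(11.8⁴)/(8·89.0³·16) = 16.501 N/mm
W = mg = 1.5 × 9.81 = 14.715 N
½kδ² − Wδ − Wh = 0 → δ = (W + √(W² + 2kWh))/k
δ = (14.715 + √(216.53 + 167540))/16.501 = (14.715 + 409.58)/16.501 = 25.713 mm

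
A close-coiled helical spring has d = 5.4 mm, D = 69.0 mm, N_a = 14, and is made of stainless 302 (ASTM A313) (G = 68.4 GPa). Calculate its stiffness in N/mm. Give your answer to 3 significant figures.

1.58 N/mm

k = Gd⁴/(8D³N_a) = (68.4×10³ × 5.4⁴) / (8 × 69.0³ × 14)
  = 5.81609e+07 / 3.6793e+07 = 1.5808 N/mm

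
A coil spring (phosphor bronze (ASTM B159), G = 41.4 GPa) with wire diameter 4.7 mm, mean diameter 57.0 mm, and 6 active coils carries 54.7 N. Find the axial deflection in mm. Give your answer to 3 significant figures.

k = Gd⁴/(8D³N_a) = (41.4×10³)(4.7⁴)/(8·57.0³·6) = 2.2726 N/mm
δ = F/k = 54.7 / 2.2726 = 24.069 mm

24.1 mm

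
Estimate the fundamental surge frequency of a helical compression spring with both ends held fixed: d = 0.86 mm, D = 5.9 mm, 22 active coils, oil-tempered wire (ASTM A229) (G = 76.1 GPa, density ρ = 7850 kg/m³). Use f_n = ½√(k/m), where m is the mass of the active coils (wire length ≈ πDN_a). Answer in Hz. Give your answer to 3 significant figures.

393 Hz

k = Gd⁴/(8D³N_a) = (76.1×10³)(0.86⁴)/(8·5.9³·22) = 1.1516 N/mm = 1151.6 N/m
Wire length L = πDN_a = π·5.9·22 = 407.78 mm
m = ρ·(πd²/4)·L = 7850 × 0.58088×10⁻⁶ m² × 0.40778 m = 0.0018594 kg
f_n = ½√(k/m) = 0.5·√(1151.6/0.0018594) = 0.5·√(6.1934e+05) = 393.49 Hz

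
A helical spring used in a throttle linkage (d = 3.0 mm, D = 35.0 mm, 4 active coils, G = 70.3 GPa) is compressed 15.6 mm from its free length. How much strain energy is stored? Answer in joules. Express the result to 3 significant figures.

0.505 J

k = Gd⁴/(8D³N_a) = (70.3×10³)(3.0⁴)/(8·35.0³·4) = 4.1504 N/mm
U = ½kδ² = 0.5 × 4.1504 × 15.6² = 505.02 N·mm = 0.50502 J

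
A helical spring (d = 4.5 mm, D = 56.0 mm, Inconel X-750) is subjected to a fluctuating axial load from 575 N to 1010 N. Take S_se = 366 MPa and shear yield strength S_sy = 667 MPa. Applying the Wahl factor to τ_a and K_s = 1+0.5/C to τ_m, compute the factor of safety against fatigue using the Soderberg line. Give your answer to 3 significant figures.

0.337

C = D/d = 56.0/4.5 = 12.4444; K_W = (4C−1)/(4C−4)+0.615/C = 1.1150; K_s = 1+0.5/C = 1.0402
F_a = (F_max−F_min)/2 = 217.5 N; F_m = (F_max+F_min)/2 = 792.5 N
τ_a = K_W·8F_aD/(πd³) = 1.1150 × 340.37 = 379.5 MPa
τ_m = K_s·8F_mD/(πd³) = 1.0402 × 1240.2 = 1290 MPa
Soderberg: 1/n_f = τ_a/S_se + τ_m/S_sy = 379.5/366 + 1290/667 = 1.03687 + 1.93407 = 2.9709
n_f = 1/2.9709 = 0.3366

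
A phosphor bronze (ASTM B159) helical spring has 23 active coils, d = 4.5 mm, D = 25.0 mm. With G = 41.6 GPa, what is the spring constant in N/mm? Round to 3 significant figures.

5.93 N/mm

k = Gd⁴/(8D³N_a) = (41.6×10³ × 4.5⁴) / (8 × 25.0³ × 23)
  = 1.70586e+07 / 2.875e+06 = 5.9334 N/mm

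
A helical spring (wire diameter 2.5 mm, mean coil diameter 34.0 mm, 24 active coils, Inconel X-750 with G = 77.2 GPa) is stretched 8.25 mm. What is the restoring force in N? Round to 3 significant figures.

k = Gd⁴/(8D³N_a) = (77.2×10³)(2.5⁴)/(8·34.0³·24) = 0.39961 N/mm
F = k·δ = 0.39961 × 8.25 = 3.2968 N

3.30 N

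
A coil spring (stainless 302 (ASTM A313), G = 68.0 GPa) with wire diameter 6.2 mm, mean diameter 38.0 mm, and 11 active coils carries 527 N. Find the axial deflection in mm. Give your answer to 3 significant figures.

25.3 mm

k = Gd⁴/(8D³N_a) = (68.0×10³)(6.2⁴)/(8·38.0³·11) = 20.809 N/mm
δ = F/k = 527 / 20.809 = 25.326 mm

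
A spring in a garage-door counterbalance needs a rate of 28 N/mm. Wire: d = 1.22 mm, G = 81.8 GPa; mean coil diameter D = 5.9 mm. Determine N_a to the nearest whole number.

N_a = Gd⁴/(8D³k) = (81.8×10³ × 1.22⁴)/(8 × 5.9³ × 28)
    = 181214 / 46004.9 = 3.939 → 4 coils

4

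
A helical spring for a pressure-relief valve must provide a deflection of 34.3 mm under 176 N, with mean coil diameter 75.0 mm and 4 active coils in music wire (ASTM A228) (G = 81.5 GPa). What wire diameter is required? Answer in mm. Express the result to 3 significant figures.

Required rate k = F/δ = 176/34.3 = 5.1312 N/mm
d = (8D³N_a·k / G)^(1/4) = (8·75.0³·4·5.1312 / (81.5×10³))^0.25
  = (849.95)^0.25 = 5.3994 mm

5.40 mm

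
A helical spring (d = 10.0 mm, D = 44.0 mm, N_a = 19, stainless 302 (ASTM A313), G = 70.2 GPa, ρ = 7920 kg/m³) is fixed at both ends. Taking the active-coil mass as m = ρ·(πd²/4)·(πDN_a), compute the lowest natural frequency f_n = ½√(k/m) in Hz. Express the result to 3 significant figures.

k = Gd⁴/(8D³N_a) = (70.2×10³)(10.0⁴)/(8·44.0³·19) = 54.217 N/mm = 54217 N/m
Wire length L = πDN_a = π·44.0·19 = 2626.4 mm
m = ρ·(πd²/4)·L = 7920 × 78.54×10⁻⁶ m² × 2.6264 m = 1.6337 kg
f_n = ½√(k/m) = 0.5·√(54217/1.6337) = 0.5·√(33187) = 91.086 Hz

91.1 Hz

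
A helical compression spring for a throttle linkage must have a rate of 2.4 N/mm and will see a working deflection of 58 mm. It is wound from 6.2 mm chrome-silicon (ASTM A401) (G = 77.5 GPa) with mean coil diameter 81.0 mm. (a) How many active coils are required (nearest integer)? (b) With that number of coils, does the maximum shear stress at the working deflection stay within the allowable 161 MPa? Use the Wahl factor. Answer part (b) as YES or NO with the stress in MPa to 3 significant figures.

N_a = Gd⁴/(8D³k) = (77.5×10³)(6.2⁴)/(8·81.0³·2.4) = 11.22 → N_a = 11
Actual rate k = Gd⁴/(8D³·11) = 2.4487 N/mm
Working load F = kδ = 2.4487·58 = 142.02 N
C = 81.0/6.2 = 13.0645; K_W = (4C−1)/(4C−4)+0.615/C = 1.1092
τ_max = K_W·8FD/(πd³) = 1.1092·122.92 = 136.34 MPa
τ_max ≤ 161 MPa → acceptable

(a) 11 coils; (b) YES, τ_max = 136 MPa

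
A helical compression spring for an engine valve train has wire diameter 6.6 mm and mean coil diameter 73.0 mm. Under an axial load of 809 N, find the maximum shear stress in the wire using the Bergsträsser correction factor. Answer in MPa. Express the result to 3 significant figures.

Spring index C = D/d = 73.0/6.6 = 11.0606
K_B = (4C+2)/(4C−3) = 46.242/41.242 = 1.1212
τ₀ = 8FD/(πd³) = 8·809·73.0/(π·6.6³) = 472456/903.2 = 523.09 MPa
τ_max = K·τ₀ = 1.1212 × 523.09 = 586.51 MPa

587 MPa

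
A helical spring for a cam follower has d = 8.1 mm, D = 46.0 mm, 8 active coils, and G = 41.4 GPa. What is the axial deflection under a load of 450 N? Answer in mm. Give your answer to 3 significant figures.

k = Gd⁴/(8D³N_a) = (41.4×10³)(8.1⁴)/(8·46.0³·8) = 28.608 N/mm
δ = F/k = 450 / 28.608 = 15.73 mm

15.7 mm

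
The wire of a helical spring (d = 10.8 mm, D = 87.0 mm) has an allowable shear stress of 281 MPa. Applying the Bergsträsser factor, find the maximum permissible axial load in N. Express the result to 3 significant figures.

1360 N

C = D/d = 87.0/10.8 = 8.0556
K_B = (4C+2)/(4C−3) = 34.222/29.222 = 1.1711
τ_max = K·8FD/(πd³) → F_max = τ_allow·πd³/(8DK)
F_max = 281·π·10.8³/(8·87.0·1.1711) = 1.1121e+06/815.09 = 1364.3 N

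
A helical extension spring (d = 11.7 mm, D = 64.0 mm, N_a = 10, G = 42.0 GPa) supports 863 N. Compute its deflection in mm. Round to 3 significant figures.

k = Gd⁴/(8D³N_a) = (42.0×10³)(11.7⁴)/(8·64.0³·10) = 37.529 N/mm
δ = F/k = 863 / 37.529 = 22.996 mm

23.0 mm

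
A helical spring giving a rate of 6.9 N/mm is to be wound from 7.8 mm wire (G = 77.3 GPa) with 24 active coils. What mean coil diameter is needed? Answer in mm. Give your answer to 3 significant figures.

D = (Gd⁴/(8N_a·k))^(1/3) = (77.3×10³·7.8⁴/(8·24·6.9))^(1/3)
  = (215977)^(1/3) = 59.9979 mm

60.0 mm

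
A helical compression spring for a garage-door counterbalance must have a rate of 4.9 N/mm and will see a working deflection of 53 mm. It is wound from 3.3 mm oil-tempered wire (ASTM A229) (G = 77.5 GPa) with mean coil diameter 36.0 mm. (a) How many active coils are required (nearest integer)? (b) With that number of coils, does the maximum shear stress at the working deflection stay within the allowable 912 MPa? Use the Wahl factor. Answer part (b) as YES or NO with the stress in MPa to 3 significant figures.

N_a = Gd⁴/(8D³k) = (77.5×10³)(3.3⁴)/(8·36.0³·4.9) = 5.025 → N_a = 5
Actual rate k = Gd⁴/(8D³·5) = 4.9248 N/mm
Working load F = kδ = 4.9248·53 = 261.02 N
C = 36.0/3.3 = 10.9091; K_W = (4C−1)/(4C−4)+0.615/C = 1.1321
τ_max = K_W·8FD/(πd³) = 1.1321·665.84 = 753.77 MPa
τ_max ≤ 912 MPa → acceptable

(a) 5 coils; (b) YES, τ_max = 754 MPa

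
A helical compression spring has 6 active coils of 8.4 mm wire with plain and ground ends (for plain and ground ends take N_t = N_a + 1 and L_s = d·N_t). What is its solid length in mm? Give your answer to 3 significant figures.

58.8 mm

plain and ground ends: N_t = N_a + 1 = 6 + 1 = 7
L_s = d·N_t = 8.4 × 7 = 58.8 mm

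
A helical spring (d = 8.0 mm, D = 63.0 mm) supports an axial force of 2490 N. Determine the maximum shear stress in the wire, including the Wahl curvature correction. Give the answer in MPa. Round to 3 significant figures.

926 MPa

Spring index C = D/d = 63.0/8.0 = 7.8750
K_W = (4C−1)/(4C−4) + 0.615/C = 30.500/27.500 + 0.0781 = 1.1872
τ₀ = 8FD/(πd³) = 8·2490·63.0/(π·8.0³) = 1.25496e+06/1608.5 = 780.21 MPa
τ_max = K·τ₀ = 1.1872 × 780.21 = 926.25 MPa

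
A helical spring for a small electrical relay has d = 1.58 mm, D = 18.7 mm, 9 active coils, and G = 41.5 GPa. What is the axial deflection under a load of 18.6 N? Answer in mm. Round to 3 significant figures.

k = Gd⁴/(8D³N_a) = (41.5×10³)(1.58⁴)/(8·18.7³·9) = 0.54931 N/mm
δ = F/k = 18.6 / 0.54931 = 33.861 mm

33.9 mm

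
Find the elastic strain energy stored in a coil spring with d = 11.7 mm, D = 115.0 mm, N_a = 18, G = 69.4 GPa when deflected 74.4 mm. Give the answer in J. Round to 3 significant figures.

16.4 J

k = Gd⁴/(8D³N_a) = (69.4×10³)(11.7⁴)/(8·115.0³·18) = 5.9381 N/mm
U = ½kδ² = 0.5 × 5.9381 × 74.4² = 16435 N·mm = 16.435 J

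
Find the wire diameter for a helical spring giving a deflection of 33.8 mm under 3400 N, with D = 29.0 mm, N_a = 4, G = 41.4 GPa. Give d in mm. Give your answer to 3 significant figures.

Required rate k = F/δ = 3400/33.8 = 100.59 N/mm
d = (8D³N_a·k / G)^(1/4) = (8·29.0³·4·100.59 / (41.4×10³))^0.25
  = (1896.3)^0.25 = 6.5990 mm

6.60 mm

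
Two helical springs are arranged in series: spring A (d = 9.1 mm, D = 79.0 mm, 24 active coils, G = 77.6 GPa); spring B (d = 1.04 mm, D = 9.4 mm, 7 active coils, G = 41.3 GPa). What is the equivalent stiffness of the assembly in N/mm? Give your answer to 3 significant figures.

0.877 N/mm

k_A = Gd⁴/(8D³N_a) = (77.6×10³)(9.1⁴)/(8·79.0³·24) = 5.6214 N/mm
k_B = Gd⁴/(8D³N_a) = (41.3×10³)(1.04⁴)/(8·9.4³·7) = 1.0388 N/mm
Series: 1/k_eq = 1/5.6214 + 1/1.0388 = 1.1406; k_eq = 0.87674 N/mm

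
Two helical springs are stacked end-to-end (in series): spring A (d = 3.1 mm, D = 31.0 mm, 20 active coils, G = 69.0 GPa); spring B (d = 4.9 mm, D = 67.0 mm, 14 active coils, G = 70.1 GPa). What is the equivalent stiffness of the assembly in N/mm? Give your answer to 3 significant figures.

0.632 N/mm

k_A = Gd⁴/(8D³N_a) = (69.0×10³)(3.1⁴)/(8·31.0³·20) = 1.3369 N/mm
k_B = Gd⁴/(8D³N_a) = (70.1×10³)(4.9⁴)/(8·67.0³·14) = 1.1997 N/mm
Series: 1/k_eq = 1/1.3369 + 1/1.1997 = 1.5816; k_eq = 0.63228 N/mm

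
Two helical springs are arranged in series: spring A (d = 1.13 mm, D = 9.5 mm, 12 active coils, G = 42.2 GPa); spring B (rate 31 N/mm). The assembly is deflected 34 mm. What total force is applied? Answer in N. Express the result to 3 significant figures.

k_A = Gd⁴/(8D³N_a) = (42.2×10³)(1.13⁴)/(8·9.5³·12) = 0.83596 N/mm
Series: 1/k_eq = 1/0.83596 + 1/31 = 1.2285; k_eq = 0.81401 N/mm
F = k_eq·δ = 0.81401·34 = 27.676 N

27.7 N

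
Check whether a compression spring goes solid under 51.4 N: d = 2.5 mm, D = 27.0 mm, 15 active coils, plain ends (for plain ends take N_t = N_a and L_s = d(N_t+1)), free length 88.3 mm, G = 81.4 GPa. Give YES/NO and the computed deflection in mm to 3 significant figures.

k = Gd⁴/(8D³N_a) = (81.4×10³)(2.5⁴)/(8·27.0³·15) = 1.3462 N/mm
N_t = 15; L_s = 2.5·16 = 40 mm; δ_solid = L₀ − L_s = 88.3 − 40 = 48.3 mm
δ = F/k = 51.4/1.3462 = 38.181 mm
δ < δ_solid → spring does not go solid

NO, δ = 38.2 mm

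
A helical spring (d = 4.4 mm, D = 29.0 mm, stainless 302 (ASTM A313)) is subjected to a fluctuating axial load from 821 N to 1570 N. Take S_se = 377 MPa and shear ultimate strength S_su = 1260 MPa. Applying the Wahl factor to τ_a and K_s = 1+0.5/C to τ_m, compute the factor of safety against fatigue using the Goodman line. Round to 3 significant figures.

C = D/d = 29.0/4.4 = 6.5909; K_W = (4C−1)/(4C−4)+0.615/C = 1.2275; K_s = 1+0.5/C = 1.0759
F_a = (F_max−F_min)/2 = 374.5 N; F_m = (F_max+F_min)/2 = 1195.5 N
τ_a = K_W·8F_aD/(πd³) = 1.2275 × 324.66 = 398.51 MPa
τ_m = K_s·8F_mD/(πd³) = 1.0759 × 1036.4 = 1115 MPa
Goodman: 1/n_f = τ_a/S_se + τ_m/S_su = 398.51/377 + 1115/1260 = 1.05705 + 0.88494 = 1.942
n_f = 1/1.942 = 0.5149

0.515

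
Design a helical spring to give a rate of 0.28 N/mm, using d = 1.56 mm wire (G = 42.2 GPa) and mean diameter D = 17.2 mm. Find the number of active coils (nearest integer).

N_a = Gd⁴/(8D³k) = (42.2×10³ × 1.56⁴)/(8 × 17.2³ × 0.28)
    = 249926 / 11398.1 = 21.93 → 22 coils

22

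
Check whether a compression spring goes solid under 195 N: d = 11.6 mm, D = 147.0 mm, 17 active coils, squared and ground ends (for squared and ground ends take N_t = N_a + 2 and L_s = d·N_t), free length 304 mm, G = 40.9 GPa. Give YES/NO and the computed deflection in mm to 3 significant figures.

YES, δ = 114 mm

k = Gd⁴/(8D³N_a) = (40.9×10³)(11.6⁴)/(8·147.0³·17) = 1.7142 N/mm
N_t = 19; L_s = 11.6·19 = 220.4 mm; δ_solid = L₀ − L_s = 304 − 220.4 = 83.6 mm
δ = F/k = 195/1.7142 = 113.75 mm
δ ≥ δ_solid → spring goes solid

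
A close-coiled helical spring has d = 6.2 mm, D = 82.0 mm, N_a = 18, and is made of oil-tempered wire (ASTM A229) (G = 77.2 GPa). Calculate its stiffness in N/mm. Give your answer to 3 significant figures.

1.44 N/mm

k = Gd⁴/(8D³N_a) = (77.2×10³ × 6.2⁴) / (8 × 82.0³ × 18)
  = 1.14073e+08 / 7.9397e+07 = 1.4367 N/mm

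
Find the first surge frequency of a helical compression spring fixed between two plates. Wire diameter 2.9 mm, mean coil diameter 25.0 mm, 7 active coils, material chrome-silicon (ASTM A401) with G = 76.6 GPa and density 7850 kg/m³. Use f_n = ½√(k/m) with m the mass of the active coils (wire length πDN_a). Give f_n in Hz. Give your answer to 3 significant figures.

k = Gd⁴/(8D³N_a) = (76.6×10³)(2.9⁴)/(8·25.0³·7) = 6.1917 N/mm = 6191.7 N/m
Wire length L = πDN_a = π·25.0·7 = 549.78 mm
m = ρ·(πd²/4)·L = 7850 × 6.6052×10⁻⁶ m² × 0.54978 m = 0.028506 kg
f_n = ½√(k/m) = 0.5·√(6191.7/0.028506) = 0.5·√(2.172e+05) = 233.03 Hz

233 Hz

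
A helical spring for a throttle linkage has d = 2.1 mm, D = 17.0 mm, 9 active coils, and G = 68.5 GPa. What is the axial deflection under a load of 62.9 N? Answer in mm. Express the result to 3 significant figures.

k = Gd⁴/(8D³N_a) = (68.5×10³)(2.1⁴)/(8·17.0³·9) = 3.7661 N/mm
δ = F/k = 62.9 / 3.7661 = 16.702 mm

16.7 mm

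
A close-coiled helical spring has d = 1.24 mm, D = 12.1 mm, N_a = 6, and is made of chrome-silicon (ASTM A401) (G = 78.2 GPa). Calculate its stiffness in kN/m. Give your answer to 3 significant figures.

k = Gd⁴/(8D³N_a) = (78.2×10³ × 1.24⁴) / (8 × 12.1³ × 6)
  = 184882 / 85034.9 = 2.1742 N/mm

2.17 kN/m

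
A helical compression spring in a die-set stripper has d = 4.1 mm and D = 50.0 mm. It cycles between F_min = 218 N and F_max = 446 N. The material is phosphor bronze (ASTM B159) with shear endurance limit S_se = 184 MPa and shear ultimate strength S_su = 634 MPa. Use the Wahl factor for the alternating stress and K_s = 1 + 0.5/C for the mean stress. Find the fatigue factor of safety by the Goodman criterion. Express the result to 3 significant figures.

0.437

C = D/d = 50.0/4.1 = 12.1951; K_W = (4C−1)/(4C−4)+0.615/C = 1.1174; K_s = 1+0.5/C = 1.0410
F_a = (F_max−F_min)/2 = 114 N; F_m = (F_max+F_min)/2 = 332 N
τ_a = K_W·8F_aD/(πd³) = 1.1174 × 210.6 = 235.33 MPa
τ_m = K_s·8F_mD/(πd³) = 1.0410 × 613.33 = 638.48 MPa
Goodman: 1/n_f = τ_a/S_se + τ_m/S_su = 235.33/184 + 638.48/634 = 1.27898 + 1.00707 = 2.286
n_f = 1/2.286 = 0.4374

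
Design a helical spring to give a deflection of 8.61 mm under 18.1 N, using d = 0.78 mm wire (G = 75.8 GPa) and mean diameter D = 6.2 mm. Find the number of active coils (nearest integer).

7

Required rate k = F/δ = 18.1/8.61 = 2.1022 N/mm
N_a = Gd⁴/(8D³k) = (75.8×10³ × 0.78⁴)/(8 × 6.2³ × 2.1022)
    = 28057.4 / 4008.12 = 7 → 7 coils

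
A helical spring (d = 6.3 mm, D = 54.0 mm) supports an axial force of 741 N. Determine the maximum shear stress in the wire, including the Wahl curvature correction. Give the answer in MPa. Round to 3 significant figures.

477 MPa

Spring index C = D/d = 54.0/6.3 = 8.5714
K_W = (4C−1)/(4C−4) + 0.615/C = 33.286/30.286 + 0.0717 = 1.1708
τ₀ = 8FD/(πd³) = 8·741·54.0/(π·6.3³) = 320112/785.55 = 407.5 MPa
τ_max = K·τ₀ = 1.1708 × 407.5 = 477.11 MPa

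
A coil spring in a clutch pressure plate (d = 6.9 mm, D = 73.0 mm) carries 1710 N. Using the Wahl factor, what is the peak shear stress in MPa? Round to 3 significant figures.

1100 MPa

Spring index C = D/d = 73.0/6.9 = 10.5797
K_W = (4C−1)/(4C−4) + 0.615/C = 41.319/38.319 + 0.0581 = 1.1364
τ₀ = 8FD/(πd³) = 8·1710·73.0/(π·6.9³) = 998640/1032 = 967.64 MPa
τ_max = K·τ₀ = 1.1364 × 967.64 = 1099.6 MPa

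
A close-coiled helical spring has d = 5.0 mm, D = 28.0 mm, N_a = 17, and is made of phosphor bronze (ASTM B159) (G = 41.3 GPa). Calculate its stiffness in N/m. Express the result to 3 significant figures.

k = Gd⁴/(8D³N_a) = (41.3×10³ × 5.0⁴) / (8 × 28.0³ × 17)
  = 2.58125e+07 / 2.98547e+06 = 8.646 N/mm = 8646 N/m

8650 N/m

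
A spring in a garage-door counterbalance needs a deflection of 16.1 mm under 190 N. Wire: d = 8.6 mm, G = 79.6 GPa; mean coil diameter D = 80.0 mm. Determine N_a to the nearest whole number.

9

Required rate k = F/δ = 190/16.1 = 11.801 N/mm
N_a = Gd⁴/(8D³k) = (79.6×10³ × 8.6⁴)/(8 × 80.0³ × 11.801)
    = 4.35418e+08 / 4.83379e+07 = 9.008 → 9 coils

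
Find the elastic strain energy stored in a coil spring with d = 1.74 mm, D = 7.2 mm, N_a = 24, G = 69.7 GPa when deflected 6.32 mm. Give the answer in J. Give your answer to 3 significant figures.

0.178 J

k = Gd⁴/(8D³N_a) = (69.7×10³)(1.74⁴)/(8·7.2³·24) = 8.9152 N/mm
U = ½kδ² = 0.5 × 8.9152 × 6.32² = 178.05 N·mm = 0.17805 J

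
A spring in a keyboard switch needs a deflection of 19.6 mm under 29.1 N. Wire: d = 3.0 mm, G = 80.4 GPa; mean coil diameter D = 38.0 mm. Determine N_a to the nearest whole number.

Required rate k = F/δ = 29.1/19.6 = 1.4847 N/mm
N_a = Gd⁴/(8D³k) = (80.4×10³ × 3.0⁴)/(8 × 38.0³ × 1.4847)
    = 6.5124e+06 / 651745 = 9.992 → 10 coils

10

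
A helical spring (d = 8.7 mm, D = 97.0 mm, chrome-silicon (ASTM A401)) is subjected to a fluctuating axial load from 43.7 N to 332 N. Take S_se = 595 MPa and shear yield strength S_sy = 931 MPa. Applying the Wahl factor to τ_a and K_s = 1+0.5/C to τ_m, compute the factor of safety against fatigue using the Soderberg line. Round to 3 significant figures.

5.50

C = D/d = 97.0/8.7 = 11.1494; K_W = (4C−1)/(4C−4)+0.615/C = 1.1291; K_s = 1+0.5/C = 1.0448
F_a = (F_max−F_min)/2 = 144.15 N; F_m = (F_max+F_min)/2 = 187.85 N
τ_a = K_W·8F_aD/(πd³) = 1.1291 × 54.072 = 61.05 MPa
τ_m = K_s·8F_mD/(πd³) = 1.0448 × 70.464 = 73.624 MPa
Soderberg: 1/n_f = τ_a/S_se + τ_m/S_sy = 61.05/595 + 73.624/931 = 0.10260 + 0.07908 = 0.18168
n_f = 1/0.18168 = 5.504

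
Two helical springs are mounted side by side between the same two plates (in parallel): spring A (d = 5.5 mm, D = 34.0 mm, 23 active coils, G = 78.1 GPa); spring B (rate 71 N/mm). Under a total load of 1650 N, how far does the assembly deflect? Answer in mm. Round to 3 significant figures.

20.4 mm

k_A = Gd⁴/(8D³N_a) = (78.1×10³)(5.5⁴)/(8·34.0³·23) = 9.8821 N/mm
Parallel: k_eq = 9.8821 + 71 = 80.882 N/mm
δ = F/k_eq = 1650/80.882 = 20.4 mm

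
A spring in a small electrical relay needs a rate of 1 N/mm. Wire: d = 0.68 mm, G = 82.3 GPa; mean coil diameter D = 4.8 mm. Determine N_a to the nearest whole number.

N_a = Gd⁴/(8D³k) = (82.3×10³ × 0.68⁴)/(8 × 4.8³ × 1)
    = 17596.9 / 884.736 = 19.89 → 20 coils

20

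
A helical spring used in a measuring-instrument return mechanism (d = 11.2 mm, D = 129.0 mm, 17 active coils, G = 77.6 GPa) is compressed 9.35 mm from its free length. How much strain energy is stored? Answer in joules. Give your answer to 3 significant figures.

0.183 J

k = Gd⁴/(8D³N_a) = (77.6×10³)(11.2⁴)/(8·129.0³·17) = 4.1824 N/mm
U = ½kδ² = 0.5 × 4.1824 × 9.35² = 182.82 N·mm = 0.18282 J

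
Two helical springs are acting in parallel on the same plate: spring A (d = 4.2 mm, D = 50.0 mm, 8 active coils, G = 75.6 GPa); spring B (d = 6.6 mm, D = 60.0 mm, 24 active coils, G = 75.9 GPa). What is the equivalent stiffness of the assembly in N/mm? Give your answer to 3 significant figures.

k_A = Gd⁴/(8D³N_a) = (75.6×10³)(4.2⁴)/(8·50.0³·8) = 2.9406 N/mm
k_B = Gd⁴/(8D³N_a) = (75.9×10³)(6.6⁴)/(8·60.0³·24) = 3.4727 N/mm
Parallel: k_eq = 2.9406 + 3.4727 = 6.4132 N/mm

6.41 N/mm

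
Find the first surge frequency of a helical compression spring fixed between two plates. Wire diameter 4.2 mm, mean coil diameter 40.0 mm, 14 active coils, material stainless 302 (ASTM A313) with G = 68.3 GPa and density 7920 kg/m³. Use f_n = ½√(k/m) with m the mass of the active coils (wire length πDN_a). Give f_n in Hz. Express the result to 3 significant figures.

k = Gd⁴/(8D³N_a) = (68.3×10³)(4.2⁴)/(8·40.0³·14) = 2.965 N/mm = 2965 N/m
Wire length L = πDN_a = π·40.0·14 = 1759.3 mm
m = ρ·(πd²/4)·L = 7920 × 13.854×10⁻⁶ m² × 1.7593 m = 0.19304 kg
f_n = ½√(k/m) = 0.5·√(2965/0.19304) = 0.5·√(15359) = 61.966 Hz

62.0 Hz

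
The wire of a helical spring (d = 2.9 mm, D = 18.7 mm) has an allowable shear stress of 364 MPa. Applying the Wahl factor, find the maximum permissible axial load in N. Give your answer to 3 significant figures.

C = D/d = 18.7/2.9 = 6.4483
K_W = (4C−1)/(4C−4) + 0.615/C = 24.793/21.793 + 0.0954 = 1.2330
τ_max = K·8FD/(πd³) → F_max = τ_allow·πd³/(8DK)
F_max = 364·π·2.9³/(8·18.7·1.2330) = 27890/184.46 = 151.2 N

151 N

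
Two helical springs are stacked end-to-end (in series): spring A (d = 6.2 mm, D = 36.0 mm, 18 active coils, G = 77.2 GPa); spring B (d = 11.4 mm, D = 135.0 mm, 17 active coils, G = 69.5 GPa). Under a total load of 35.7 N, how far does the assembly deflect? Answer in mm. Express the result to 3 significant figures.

12.3 mm

k_A = Gd⁴/(8D³N_a) = (77.2×10³)(6.2⁴)/(8·36.0³·18) = 16.979 N/mm
k_B = Gd⁴/(8D³N_a) = (69.5×10³)(11.4⁴)/(8·135.0³·17) = 3.508 N/mm
Series: 1/k_eq = 1/16.979 + 1/3.508 = 0.34396; k_eq = 2.9073 N/mm
δ = F/k_eq = 35.7/2.9073 = 12.279 mm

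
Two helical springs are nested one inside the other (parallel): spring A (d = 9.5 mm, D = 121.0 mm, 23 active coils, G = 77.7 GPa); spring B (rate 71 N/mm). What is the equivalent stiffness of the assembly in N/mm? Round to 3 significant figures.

72.9 N/mm

k_A = Gd⁴/(8D³N_a) = (77.7×10³)(9.5⁴)/(8·121.0³·23) = 1.9415 N/mm
Parallel: k_eq = 1.9415 + 71 = 72.942 N/mm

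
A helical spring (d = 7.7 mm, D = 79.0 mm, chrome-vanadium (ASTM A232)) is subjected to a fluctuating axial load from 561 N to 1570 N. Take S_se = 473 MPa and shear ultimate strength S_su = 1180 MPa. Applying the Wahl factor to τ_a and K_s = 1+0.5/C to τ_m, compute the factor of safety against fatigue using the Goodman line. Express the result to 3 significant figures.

C = D/d = 79.0/7.7 = 10.2597; K_W = (4C−1)/(4C−4)+0.615/C = 1.1409; K_s = 1+0.5/C = 1.0487
F_a = (F_max−F_min)/2 = 504.5 N; F_m = (F_max+F_min)/2 = 1065.5 N
τ_a = K_W·8F_aD/(πd³) = 1.1409 × 222.31 = 253.64 MPa
τ_m = K_s·8F_mD/(πd³) = 1.0487 × 469.51 = 492.4 MPa
Goodman: 1/n_f = τ_a/S_se + τ_m/S_su = 253.64/473 + 492.4/1180 = 0.53624 + 0.41728 = 0.95352
n_f = 1/0.95352 = 1.049

1.05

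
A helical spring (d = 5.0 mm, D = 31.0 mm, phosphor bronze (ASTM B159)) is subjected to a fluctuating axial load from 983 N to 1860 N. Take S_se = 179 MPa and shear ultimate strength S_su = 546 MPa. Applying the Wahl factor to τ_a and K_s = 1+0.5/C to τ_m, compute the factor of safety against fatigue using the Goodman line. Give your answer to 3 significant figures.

C = D/d = 31.0/5.0 = 6.2000; K_W = (4C−1)/(4C−4)+0.615/C = 1.2434; K_s = 1+0.5/C = 1.0806
F_a = (F_max−F_min)/2 = 438.5 N; F_m = (F_max+F_min)/2 = 1421.5 N
τ_a = K_W·8F_aD/(πd³) = 1.2434 × 276.92 = 344.33 MPa
τ_m = K_s·8F_mD/(πd³) = 1.0806 × 897.72 = 970.11 MPa
Goodman: 1/n_f = τ_a/S_se + τ_m/S_su = 344.33/179 + 970.11/546 = 1.92366 + 1.77676 = 3.7004
n_f = 1/3.7004 = 0.2702

0.270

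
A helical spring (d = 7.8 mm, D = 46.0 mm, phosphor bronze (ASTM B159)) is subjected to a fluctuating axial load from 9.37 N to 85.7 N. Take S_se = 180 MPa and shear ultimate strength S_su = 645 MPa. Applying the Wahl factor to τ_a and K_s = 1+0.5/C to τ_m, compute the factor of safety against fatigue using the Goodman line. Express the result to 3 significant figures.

11.7

C = D/d = 46.0/7.8 = 5.8974; K_W = (4C−1)/(4C−4)+0.615/C = 1.2574; K_s = 1+0.5/C = 1.0848
F_a = (F_max−F_min)/2 = 38.165 N; F_m = (F_max+F_min)/2 = 47.535 N
τ_a = K_W·8F_aD/(πd³) = 1.2574 × 9.4206 = 11.846 MPa
τ_m = K_s·8F_mD/(πd³) = 1.0848 × 11.734 = 12.728 MPa
Goodman: 1/n_f = τ_a/S_se + τ_m/S_su = 11.846/180 + 12.728/645 = 0.06581 + 0.01973 = 0.085543
n_f = 1/0.085543 = 11.69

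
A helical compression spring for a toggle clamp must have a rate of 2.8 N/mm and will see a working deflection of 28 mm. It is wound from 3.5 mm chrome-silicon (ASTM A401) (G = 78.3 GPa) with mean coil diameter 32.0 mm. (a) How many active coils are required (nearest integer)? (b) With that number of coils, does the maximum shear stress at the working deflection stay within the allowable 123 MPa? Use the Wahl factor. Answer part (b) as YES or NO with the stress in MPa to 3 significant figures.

(a) 16 coils; (b) NO, τ_max = 173 MPa

N_a = Gd⁴/(8D³k) = (78.3×10³)(3.5⁴)/(8·32.0³·2.8) = 16.01 → N_a = 16
Actual rate k = Gd⁴/(8D³·16) = 2.8014 N/mm
Working load F = kδ = 2.8014·28 = 78.439 N
C = 32.0/3.5 = 9.1429; K_W = (4C−1)/(4C−4)+0.615/C = 1.1594
τ_max = K_W·8FD/(πd³) = 1.1594·149.08 = 172.84 MPa
τ_max > 123 MPa → exceeds allowable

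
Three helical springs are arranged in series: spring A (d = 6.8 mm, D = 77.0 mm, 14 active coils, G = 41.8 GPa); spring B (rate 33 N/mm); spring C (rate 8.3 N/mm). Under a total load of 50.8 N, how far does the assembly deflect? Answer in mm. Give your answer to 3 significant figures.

36.7 mm

k_A = Gd⁴/(8D³N_a) = (41.8×10³)(6.8⁴)/(8·77.0³·14) = 1.7479 N/mm
Series: 1/k_eq = 1/1.7479 + 1/33 + 1/8.3 = 0.72289; k_eq = 1.3833 N/mm
δ = F/k_eq = 50.8/1.3833 = 36.723 mm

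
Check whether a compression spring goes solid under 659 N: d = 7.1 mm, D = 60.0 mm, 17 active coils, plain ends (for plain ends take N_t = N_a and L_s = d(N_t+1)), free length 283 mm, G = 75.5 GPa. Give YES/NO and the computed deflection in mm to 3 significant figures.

NO, δ = 101 mm

k = Gd⁴/(8D³N_a) = (75.5×10³)(7.1⁴)/(8·60.0³·17) = 6.5311 N/mm
N_t = 17; L_s = 7.1·18 = 127.8 mm; δ_solid = L₀ − L_s = 283 − 127.8 = 155.2 mm
δ = F/k = 659/6.5311 = 100.9 mm
δ < δ_solid → spring does not go solid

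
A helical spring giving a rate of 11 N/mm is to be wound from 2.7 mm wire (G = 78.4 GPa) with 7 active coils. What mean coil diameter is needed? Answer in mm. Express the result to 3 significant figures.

18.9 mm

D = (Gd⁴/(8N_a·k))^(1/3) = (78.4×10³·2.7⁴/(8·7·11))^(1/3)
  = (6763.79)^(1/3) = 18.9117 mm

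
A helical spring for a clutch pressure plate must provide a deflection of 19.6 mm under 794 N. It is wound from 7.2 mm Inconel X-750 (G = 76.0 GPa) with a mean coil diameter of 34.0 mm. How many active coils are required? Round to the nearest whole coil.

16

Required rate k = F/δ = 794/19.6 = 40.51 N/mm
N_a = Gd⁴/(8D³k) = (76.0×10³ × 7.2⁴)/(8 × 34.0³ × 40.51)
    = 2.04241e+08 / 1.27377e+07 = 16.03 → 16 coils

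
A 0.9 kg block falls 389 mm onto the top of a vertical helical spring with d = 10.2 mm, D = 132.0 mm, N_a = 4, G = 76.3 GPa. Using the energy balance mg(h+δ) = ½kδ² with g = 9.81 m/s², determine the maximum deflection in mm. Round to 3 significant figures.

25.5 mm

k = Gd⁴/(8D³N_a) = (76.3×10³)(10.2⁴)/(8·132.0³·4) = 11.222 N/mm
W = mg = 0.9 × 9.81 = 8.829 N
½kδ² − Wδ − Wh = 0 → δ = (W + √(W² + 2kWh))/k
δ = (8.829 + √(77.951 + 77080.5))/11.222 = (8.829 + 277.77)/11.222 = 25.54 mm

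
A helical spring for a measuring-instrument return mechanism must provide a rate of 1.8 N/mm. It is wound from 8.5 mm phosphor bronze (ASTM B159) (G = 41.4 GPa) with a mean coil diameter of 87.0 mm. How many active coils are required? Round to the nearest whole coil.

N_a = Gd⁴/(8D³k) = (41.4×10³ × 8.5⁴)/(8 × 87.0³ × 1.8)
    = 2.16111e+08 / 9.48244e+06 = 22.79 → 23 coils

23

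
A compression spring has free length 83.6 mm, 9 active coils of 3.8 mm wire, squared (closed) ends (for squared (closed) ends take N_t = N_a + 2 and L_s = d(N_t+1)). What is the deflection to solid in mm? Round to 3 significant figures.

38.0 mm

N_t = 11; L_s = 3.8·12 = 45.6 mm
δ_solid = L₀ − L_s = 83.6 − 45.6 = 38 mm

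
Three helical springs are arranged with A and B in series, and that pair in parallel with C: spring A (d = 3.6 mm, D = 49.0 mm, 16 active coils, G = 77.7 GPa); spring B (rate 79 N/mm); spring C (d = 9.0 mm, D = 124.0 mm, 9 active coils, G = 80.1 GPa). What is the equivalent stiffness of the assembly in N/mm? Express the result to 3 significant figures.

4.69 N/mm

k_A = Gd⁴/(8D³N_a) = (77.7×10³)(3.6⁴)/(8·49.0³·16) = 0.86663 N/mm
k_C = Gd⁴/(8D³N_a) = (80.1×10³)(9.0⁴)/(8·124.0³·9) = 3.8283 N/mm
Springs A,B series: k_AB = 1/(1/0.86663+1/79) = 0.85722 N/mm; parallel with C: k_eq = 0.85722+3.8283 = 4.6855 N/mm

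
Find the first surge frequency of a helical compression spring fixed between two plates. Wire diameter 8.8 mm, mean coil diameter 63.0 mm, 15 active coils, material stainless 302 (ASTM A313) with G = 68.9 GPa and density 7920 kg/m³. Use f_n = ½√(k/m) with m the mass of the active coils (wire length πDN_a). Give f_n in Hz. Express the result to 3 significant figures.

k = Gd⁴/(8D³N_a) = (68.9×10³)(8.8⁴)/(8·63.0³·15) = 13.77 N/mm = 13770 N/m
Wire length L = πDN_a = π·63.0·15 = 2968.8 mm
m = ρ·(πd²/4)·L = 7920 × 60.821×10⁻⁶ m² × 2.9688 m = 1.4301 kg
f_n = ½√(k/m) = 0.5·√(13770/1.4301) = 0.5·√(9629.1) = 49.064 Hz

49.1 Hz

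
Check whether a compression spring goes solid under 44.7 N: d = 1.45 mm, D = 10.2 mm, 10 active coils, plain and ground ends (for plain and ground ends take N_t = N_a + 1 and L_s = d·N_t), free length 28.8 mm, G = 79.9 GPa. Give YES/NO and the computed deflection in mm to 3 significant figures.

k = Gd⁴/(8D³N_a) = (79.9×10³)(1.45⁴)/(8·10.2³·10) = 4.1603 N/mm
N_t = 11; L_s = 1.45·11 = 15.95 mm; δ_solid = L₀ − L_s = 28.8 − 15.95 = 12.85 mm
δ = F/k = 44.7/4.1603 = 10.744 mm
δ < δ_solid → spring does not go solid

NO, δ = 10.7 mm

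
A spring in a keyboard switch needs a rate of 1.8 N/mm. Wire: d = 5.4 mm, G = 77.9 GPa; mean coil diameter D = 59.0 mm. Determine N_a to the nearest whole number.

22

N_a = Gd⁴/(8D³k) = (77.9×10³ × 5.4⁴)/(8 × 59.0³ × 1.8)
    = 6.62388e+07 / 2.95746e+06 = 22.4 → 22 coils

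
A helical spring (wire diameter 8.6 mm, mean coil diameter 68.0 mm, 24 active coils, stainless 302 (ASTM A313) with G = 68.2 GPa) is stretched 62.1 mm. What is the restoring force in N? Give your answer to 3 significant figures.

384 N

k = Gd⁴/(8D³N_a) = (68.2×10³)(8.6⁴)/(8·68.0³·24) = 6.1795 N/mm
F = k·δ = 6.1795 × 62.1 = 383.74 N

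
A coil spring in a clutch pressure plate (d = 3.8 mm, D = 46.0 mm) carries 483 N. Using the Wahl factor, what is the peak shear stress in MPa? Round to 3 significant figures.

Spring index C = D/d = 46.0/3.8 = 12.1053
K_W = (4C−1)/(4C−4) + 0.615/C = 47.421/44.421 + 0.0508 = 1.1183
τ₀ = 8FD/(πd³) = 8·483·46.0/(π·3.8³) = 177744/172.39 = 1031.1 MPa
τ_max = K·τ₀ = 1.1183 × 1031.1 = 1153.1 MPa

1150 MPa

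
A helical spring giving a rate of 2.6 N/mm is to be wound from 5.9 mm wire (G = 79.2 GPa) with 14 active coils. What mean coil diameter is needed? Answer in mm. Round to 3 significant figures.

D = (Gd⁴/(8N_a·k))^(1/3) = (79.2×10³·5.9⁴/(8·14·2.6))^(1/3)
  = (329566)^(1/3) = 69.0739 mm

69.1 mm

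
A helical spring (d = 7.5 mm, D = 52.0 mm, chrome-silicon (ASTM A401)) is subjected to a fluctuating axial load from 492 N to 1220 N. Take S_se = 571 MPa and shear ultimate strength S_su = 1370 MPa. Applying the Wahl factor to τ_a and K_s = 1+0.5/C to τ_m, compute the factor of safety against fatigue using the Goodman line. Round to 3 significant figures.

2.21

C = D/d = 52.0/7.5 = 6.9333; K_W = (4C−1)/(4C−4)+0.615/C = 1.2151; K_s = 1+0.5/C = 1.0721
F_a = (F_max−F_min)/2 = 364 N; F_m = (F_max+F_min)/2 = 856 N
τ_a = K_W·8F_aD/(πd³) = 1.2151 × 114.25 = 138.83 MPa
τ_m = K_s·8F_mD/(πd³) = 1.0721 × 268.68 = 288.05 MPa
Goodman: 1/n_f = τ_a/S_se + τ_m/S_su = 138.83/571 + 288.05/1370 = 0.24313 + 0.21026 = 0.45339
n_f = 1/0.45339 = 2.206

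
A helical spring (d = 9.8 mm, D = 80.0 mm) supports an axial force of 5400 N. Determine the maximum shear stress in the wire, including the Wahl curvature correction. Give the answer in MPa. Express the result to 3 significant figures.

1380 MPa

Spring index C = D/d = 80.0/9.8 = 8.1633
K_W = (4C−1)/(4C−4) + 0.615/C = 31.653/28.653 + 0.0753 = 1.1800
τ₀ = 8FD/(πd³) = 8·5400·80.0/(π·9.8³) = 3.456e+06/2956.8 = 1168.8 MPa
τ_max = K·τ₀ = 1.1800 × 1168.8 = 1379.2 MPa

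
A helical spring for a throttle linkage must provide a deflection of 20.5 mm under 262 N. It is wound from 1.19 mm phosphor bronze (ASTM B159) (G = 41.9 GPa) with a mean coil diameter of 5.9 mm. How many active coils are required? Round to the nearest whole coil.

4

Required rate k = F/δ = 262/20.5 = 12.78 N/mm
N_a = Gd⁴/(8D³k) = (41.9×10³ × 1.19⁴)/(8 × 5.9³ × 12.78)
    = 84023.7 / 20998.8 = 4.001 → 4 coils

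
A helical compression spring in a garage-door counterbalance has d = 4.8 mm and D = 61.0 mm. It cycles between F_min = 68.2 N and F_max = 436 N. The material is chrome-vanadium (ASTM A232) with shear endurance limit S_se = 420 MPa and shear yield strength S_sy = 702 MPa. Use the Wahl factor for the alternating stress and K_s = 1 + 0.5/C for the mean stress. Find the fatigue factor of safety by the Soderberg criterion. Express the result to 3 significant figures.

0.828

C = D/d = 61.0/4.8 = 12.7083; K_W = (4C−1)/(4C−4)+0.615/C = 1.1125; K_s = 1+0.5/C = 1.0393
F_a = (F_max−F_min)/2 = 183.9 N; F_m = (F_max+F_min)/2 = 252.1 N
τ_a = K_W·8F_aD/(πd³) = 1.1125 × 258.3 = 287.35 MPa
τ_m = K_s·8F_mD/(πd³) = 1.0393 × 354.09 = 368.03 MPa
Soderberg: 1/n_f = τ_a/S_se + τ_m/S_sy = 287.35/420 + 368.03/702 = 0.68416 + 0.52425 = 1.2084
n_f = 1/1.2084 = 0.8275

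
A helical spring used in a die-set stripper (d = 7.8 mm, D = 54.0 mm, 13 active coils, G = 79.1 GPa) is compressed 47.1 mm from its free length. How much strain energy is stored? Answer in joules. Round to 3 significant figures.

k = Gd⁴/(8D³N_a) = (79.1×10³)(7.8⁴)/(8·54.0³·13) = 17.879 N/mm
U = ½kδ² = 0.5 × 17.879 × 47.1² = 19831 N·mm = 19.831 J

19.8 J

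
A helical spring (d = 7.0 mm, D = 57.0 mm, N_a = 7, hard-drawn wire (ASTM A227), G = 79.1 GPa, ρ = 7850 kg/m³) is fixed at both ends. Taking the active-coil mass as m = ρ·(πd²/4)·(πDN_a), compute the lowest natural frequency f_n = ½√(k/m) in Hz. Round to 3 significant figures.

k = Gd⁴/(8D³N_a) = (79.1×10³)(7.0⁴)/(8·57.0³·7) = 18.313 N/mm = 18313 N/m
Wire length L = πDN_a = π·57.0·7 = 1253.5 mm
m = ρ·(πd²/4)·L = 7850 × 38.485×10⁻⁶ m² × 1.2535 m = 0.37869 kg
f_n = ½√(k/m) = 0.5·√(18313/0.37869) = 0.5·√(48359) = 109.95 Hz

110 Hz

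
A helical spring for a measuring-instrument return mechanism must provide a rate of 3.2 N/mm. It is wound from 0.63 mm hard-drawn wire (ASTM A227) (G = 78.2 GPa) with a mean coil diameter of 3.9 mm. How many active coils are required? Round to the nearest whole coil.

N_a = Gd⁴/(8D³k) = (78.2×10³ × 0.63⁴)/(8 × 3.9³ × 3.2)
    = 12318.8 / 1518.57 = 8.112 → 8 coils

8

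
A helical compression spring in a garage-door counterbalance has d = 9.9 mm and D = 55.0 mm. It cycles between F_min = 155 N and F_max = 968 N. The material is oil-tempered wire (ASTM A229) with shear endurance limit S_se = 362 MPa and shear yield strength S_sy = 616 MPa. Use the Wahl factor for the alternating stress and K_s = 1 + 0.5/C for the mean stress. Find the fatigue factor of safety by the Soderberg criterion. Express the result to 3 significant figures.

2.86

C = D/d = 55.0/9.9 = 5.5556; K_W = (4C−1)/(4C−4)+0.615/C = 1.2753; K_s = 1+0.5/C = 1.0900
F_a = (F_max−F_min)/2 = 406.5 N; F_m = (F_max+F_min)/2 = 561.5 N
τ_a = K_W·8F_aD/(πd³) = 1.2753 × 58.676 = 74.831 MPa
τ_m = K_s·8F_mD/(πd³) = 1.0900 × 81.049 = 88.343 MPa
Soderberg: 1/n_f = τ_a/S_se + τ_m/S_sy = 74.831/362 + 88.343/616 = 0.20672 + 0.14341 = 0.35013
n_f = 1/0.35013 = 2.856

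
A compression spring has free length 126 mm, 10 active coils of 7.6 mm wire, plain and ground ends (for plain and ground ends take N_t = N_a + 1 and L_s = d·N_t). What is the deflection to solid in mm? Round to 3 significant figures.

N_t = 11; L_s = 7.6·11 = 83.6 mm
δ_solid = L₀ − L_s = 126 − 83.6 = 42.4 mm

42.4 mm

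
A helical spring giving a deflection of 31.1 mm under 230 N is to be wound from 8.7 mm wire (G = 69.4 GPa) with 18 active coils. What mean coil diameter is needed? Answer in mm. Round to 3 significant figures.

72.0 mm

Required rate k = F/δ = 230/31.1 = 7.3955 N/mm
D = (Gd⁴/(8N_a·k))^(1/3) = (69.4×10³·8.7⁴/(8·18·7.3955))^(1/3)
  = (373342)^(1/3) = 72.0060 mm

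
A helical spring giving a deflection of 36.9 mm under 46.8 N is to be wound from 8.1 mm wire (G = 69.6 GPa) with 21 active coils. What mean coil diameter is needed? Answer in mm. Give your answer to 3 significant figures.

112 mm

Required rate k = F/δ = 46.8/36.9 = 1.2683 N/mm
D = (Gd⁴/(8N_a·k))^(1/3) = (69.6×10³·8.1⁴/(8·21·1.2683))^(1/3)
  = (1.40611e+06)^(1/3) = 112.0315 mm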